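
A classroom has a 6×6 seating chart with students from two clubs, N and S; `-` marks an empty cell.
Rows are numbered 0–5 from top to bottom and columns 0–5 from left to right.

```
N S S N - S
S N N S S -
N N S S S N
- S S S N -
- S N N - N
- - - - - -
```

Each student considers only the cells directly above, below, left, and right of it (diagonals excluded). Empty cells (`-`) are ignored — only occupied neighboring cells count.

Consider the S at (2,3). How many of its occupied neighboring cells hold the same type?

4

Occupied neighbors of (2,3): (1,3)=S, (3,3)=S, (2,2)=S, (2,4)=S.
Same type (S): 4 of 4.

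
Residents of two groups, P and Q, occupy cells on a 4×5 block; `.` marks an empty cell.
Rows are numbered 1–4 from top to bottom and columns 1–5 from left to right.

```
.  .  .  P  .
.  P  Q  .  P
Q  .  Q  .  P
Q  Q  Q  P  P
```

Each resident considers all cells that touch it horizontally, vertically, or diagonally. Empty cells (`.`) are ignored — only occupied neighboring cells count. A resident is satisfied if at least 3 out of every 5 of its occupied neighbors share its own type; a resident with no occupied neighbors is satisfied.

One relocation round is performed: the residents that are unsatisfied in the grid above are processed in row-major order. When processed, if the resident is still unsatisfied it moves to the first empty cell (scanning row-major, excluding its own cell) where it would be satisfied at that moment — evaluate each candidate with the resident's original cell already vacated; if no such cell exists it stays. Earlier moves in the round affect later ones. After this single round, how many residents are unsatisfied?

1

Initially unsatisfied (in order): (1,4), (2,2), (2,3), (4,4).
  (1,4) → (1,1).
  (2,2) → (1,5).
  (2,3): now satisfied by earlier moves; stays.
  (4,4) → (1,4).
Resulting grid:
P . . P P
. . Q . P
Q . Q . P
Q Q Q . P
Unsatisfied now: (2,3).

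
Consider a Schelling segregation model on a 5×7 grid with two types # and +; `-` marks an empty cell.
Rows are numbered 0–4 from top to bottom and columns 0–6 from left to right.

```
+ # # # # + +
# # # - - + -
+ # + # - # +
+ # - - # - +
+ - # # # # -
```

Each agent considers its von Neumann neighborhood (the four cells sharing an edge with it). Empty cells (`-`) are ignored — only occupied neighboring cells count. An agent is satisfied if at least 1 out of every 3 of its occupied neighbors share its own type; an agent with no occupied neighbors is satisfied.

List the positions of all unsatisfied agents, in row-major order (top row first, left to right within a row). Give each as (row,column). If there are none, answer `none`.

(0,0), (2,2), (2,3), (2,5)

Row 0: (0,0)+ 0/2 not · (0,1)# 2/3 satisfied · (0,2)# 3/3 satisfied · (0,3)# 2/2 satisfied · (0,4)# 1/2 satisfied · (0,5)+ 2/3 satisfied · (0,6)+ 1/1 satisfied
Row 1: (1,0)# 1/3 satisfied · (1,1)# 4/4 satisfied · (1,2)# 2/3 satisfied · (1,5)+ 1/2 satisfied
Row 2: (2,0)+ 1/3 satisfied · (2,1)# 2/4 satisfied · (2,2)+ 0/3 not · (2,3)# 0/1 not · (2,5)# 0/2 not · (2,6)+ 1/2 satisfied
Row 3: (3,0)+ 2/3 satisfied · (3,1)# 1/2 satisfied · (3,4)# 1/1 satisfied · (3,6)+ 1/1 satisfied
Row 4: (4,0)+ 1/1 satisfied · (4,2)# 1/1 satisfied · (4,3)# 2/2 satisfied · (4,4)# 3/3 satisfied · (4,5)# 1/1 satisfied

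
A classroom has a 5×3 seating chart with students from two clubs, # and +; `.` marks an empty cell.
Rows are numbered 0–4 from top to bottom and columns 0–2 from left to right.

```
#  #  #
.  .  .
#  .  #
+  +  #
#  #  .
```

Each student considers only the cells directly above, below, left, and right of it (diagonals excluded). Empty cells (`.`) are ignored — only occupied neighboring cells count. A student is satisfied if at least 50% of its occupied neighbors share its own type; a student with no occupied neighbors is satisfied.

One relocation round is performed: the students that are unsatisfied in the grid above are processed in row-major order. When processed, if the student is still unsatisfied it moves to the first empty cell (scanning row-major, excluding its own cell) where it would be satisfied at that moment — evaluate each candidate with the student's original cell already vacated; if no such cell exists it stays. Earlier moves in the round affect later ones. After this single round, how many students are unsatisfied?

Initially unsatisfied (in order): (2,0), (3,0), (3,1).
  (2,0) → (1,0).
  (3,0): now satisfied by earlier moves; stays.
  (3,1) → (2,0).
Resulting grid:
# # #
# . .
+ . #
+ . #
# # .
All satisfied now.

0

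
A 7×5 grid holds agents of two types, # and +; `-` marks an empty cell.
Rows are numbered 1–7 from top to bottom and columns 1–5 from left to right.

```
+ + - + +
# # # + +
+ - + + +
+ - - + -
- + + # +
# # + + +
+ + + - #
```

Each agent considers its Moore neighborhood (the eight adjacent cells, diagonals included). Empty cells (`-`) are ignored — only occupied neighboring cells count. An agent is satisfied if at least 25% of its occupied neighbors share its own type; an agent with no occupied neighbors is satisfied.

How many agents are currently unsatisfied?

4

Row 1: (1,1)+ 1/3 ✓ · (1,2)+ 1/4 ✓ · (1,4)+ 3/4 ✓ · (1,5)+ 3/3 ✓
Row 2: (2,1)# 1/4 ✓ · (2,2)# 2/6 ✓ · (2,3)# 1/6 ✗ · (2,4)+ 6/7 ✓ · (2,5)+ 5/5 ✓
Row 3: (3,1)+ 1/3 ✓ · (3,3)+ 3/5 ✓ · (3,4)+ 5/6 ✓ · (3,5)+ 4/4 ✓
Row 4: (4,1)+ 2/2 ✓ · (4,4)+ 5/6 ✓
Row 5: (5,2)+ 3/5 ✓ · (5,3)+ 4/6 ✓ · (5,4)# 0/6 ✗ · (5,5)+ 3/4 ✓
Row 6: (6,1)# 1/4 ✓ · (6,2)# 1/7 ✗ · (6,3)+ 5/7 ✓ · (6,4)+ 5/7 ✓ · (6,5)+ 2/4 ✓
Row 7: (7,1)+ 1/3 ✓ · (7,2)+ 3/5 ✓ · (7,3)+ 3/4 ✓ · (7,5)# 0/2 ✗
Unsatisfied: (2,3), (5,4), (6,2), (7,5) — 4 in total.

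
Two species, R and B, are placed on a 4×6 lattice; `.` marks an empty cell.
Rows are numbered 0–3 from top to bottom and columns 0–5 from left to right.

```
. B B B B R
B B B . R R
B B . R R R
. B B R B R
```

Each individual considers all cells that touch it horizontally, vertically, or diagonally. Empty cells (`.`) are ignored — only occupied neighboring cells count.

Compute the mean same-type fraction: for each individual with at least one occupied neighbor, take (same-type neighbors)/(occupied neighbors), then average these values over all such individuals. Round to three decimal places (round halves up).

(0,1)B 4/4
(0,2)B 4/4
(0,3)B 3/4
(0,4)B 1/4
(0,5)R 2/3
(1,0)B 4/4
(1,1)B 6/6
(1,2)B 5/6
(1,4)R 5/7
(1,5)R 4/5
(2,0)B 4/4
(2,1)B 6/6
(2,3)R 3/6
(2,4)R 6/7
(2,5)R 4/5
(3,1)B 3/3
(3,2)B 2/4
(3,3)R 2/4
(3,4)B 0/5
(3,5)R 2/3
Sum over 20 individuals: 4/4 + 4/4 + 3/4 + 1/4 + 2/3 + 4/4 + 6/6 + 5/6 + 5/7 + 4/5 + 4/4 + 6/6 + 3/6 + 6/7 + 4/5 + 3/3 + 2/4 + 2/4 + 0/5 + 2/3 = 1558/105; mean = 1558/105 ÷ 20 = 779/1050 = 0.741904… → 0.742.

0.742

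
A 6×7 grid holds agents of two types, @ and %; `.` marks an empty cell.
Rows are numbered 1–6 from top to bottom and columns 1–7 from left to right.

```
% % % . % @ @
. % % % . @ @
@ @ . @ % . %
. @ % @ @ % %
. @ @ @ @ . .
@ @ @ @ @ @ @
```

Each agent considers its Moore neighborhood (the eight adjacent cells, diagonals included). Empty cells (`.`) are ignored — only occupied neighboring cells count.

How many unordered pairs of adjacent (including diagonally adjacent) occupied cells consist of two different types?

Scan each occupied cell's neighbors to the right and below (and the two forward diagonals) so each pair is counted once.
Row 1: %(1,1)–%(1,2)= %(1,1)–%(2,2)= %(1,2)–%(1,3)= %(1,2)–%(2,2)= %(1,2)–%(2,3)= %(1,3)–%(2,3)= %(1,3)–%(2,4)= %(1,3)–%(2,2)= %(1,5)–@(1,6)≠ %(1,5)–@(2,6)≠ %(1,5)–%(2,4)= @(1,6)–@(1,7)= @(1,6)–@(2,6)= @(1,6)–@(2,7)= @(1,7)–@(2,7)= @(1,7)–@(2,6)=  → 2/16 unlike.
Row 2: %(2,2)–%(2,3)= %(2,2)–@(3,2)≠ %(2,2)–@(3,1)≠ %(2,3)–%(2,4)= %(2,3)–@(3,4)≠ %(2,3)–@(3,2)≠ %(2,4)–@(3,4)≠ %(2,4)–%(3,5)= @(2,6)–@(2,7)= @(2,6)–%(3,7)≠ @(2,6)–%(3,5)≠ @(2,7)–%(3,7)≠  → 8/12 unlike.
Row 3: @(3,1)–@(3,2)= @(3,1)–@(4,2)= @(3,2)–@(4,2)= @(3,2)–%(4,3)≠ @(3,4)–%(3,5)≠ @(3,4)–@(4,4)= @(3,4)–@(4,5)= @(3,4)–%(4,3)≠ %(3,5)–@(4,5)≠ %(3,5)–%(4,6)= %(3,5)–@(4,4)≠ %(3,7)–%(4,7)= %(3,7)–%(4,6)=  → 5/13 unlike.
Row 4: @(4,2)–%(4,3)≠ @(4,2)–@(5,2)= @(4,2)–@(5,3)= %(4,3)–@(4,4)≠ %(4,3)–@(5,3)≠ %(4,3)–@(5,4)≠ %(4,3)–@(5,2)≠ @(4,4)–@(4,5)= @(4,4)–@(5,4)= @(4,4)–@(5,5)= @(4,4)–@(5,3)= @(4,5)–%(4,6)≠ @(4,5)–@(5,5)= @(4,5)–@(5,4)= %(4,6)–%(4,7)= %(4,6)–@(5,5)≠  → 7/16 unlike.
Row 5: @(5,2)–@(5,3)= @(5,2)–@(6,2)= @(5,2)–@(6,3)= @(5,2)–@(6,1)= @(5,3)–@(5,4)= @(5,3)–@(6,3)= @(5,3)–@(6,4)= @(5,3)–@(6,2)= @(5,4)–@(5,5)= @(5,4)–@(6,4)= @(5,4)–@(6,5)= @(5,4)–@(6,3)= @(5,5)–@(6,5)= @(5,5)–@(6,6)= @(5,5)–@(6,4)=  → 0/15 unlike.
Row 6: @(6,1)–@(6,2)= @(6,2)–@(6,3)= @(6,3)–@(6,4)= @(6,4)–@(6,5)= @(6,5)–@(6,6)= @(6,6)–@(6,7)=  → 0/6 unlike.
Total adjacent occupied pairs: 78; unlike-type pairs: 22.

22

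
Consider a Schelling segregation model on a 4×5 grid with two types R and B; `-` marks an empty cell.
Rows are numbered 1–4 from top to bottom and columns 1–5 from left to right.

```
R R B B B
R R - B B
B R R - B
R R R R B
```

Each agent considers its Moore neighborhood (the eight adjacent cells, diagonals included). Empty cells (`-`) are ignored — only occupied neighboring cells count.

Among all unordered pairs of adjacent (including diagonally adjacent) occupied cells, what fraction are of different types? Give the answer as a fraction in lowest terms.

Scan each occupied cell's neighbors to the right and below (and the two forward diagonals) so each pair is counted once.
Row 1: R(1,1)–R(1,2)= R(1,1)–R(2,1)= R(1,1)–R(2,2)= R(1,2)–B(1,3)≠ R(1,2)–R(2,2)= R(1,2)–R(2,1)= B(1,3)–B(1,4)= B(1,3)–B(2,4)= B(1,3)–R(2,2)≠ B(1,4)–B(1,5)= B(1,4)–B(2,4)= B(1,4)–B(2,5)= B(1,5)–B(2,5)= B(1,5)–B(2,4)=  → 2/14 unlike.
Row 2: R(2,1)–R(2,2)= R(2,1)–B(3,1)≠ R(2,1)–R(3,2)= R(2,2)–R(3,2)= R(2,2)–R(3,3)= R(2,2)–B(3,1)≠ B(2,4)–B(2,5)= B(2,4)–B(3,5)= B(2,4)–R(3,3)≠ B(2,5)–B(3,5)=  → 3/10 unlike.
Row 3: B(3,1)–R(3,2)≠ B(3,1)–R(4,1)≠ B(3,1)–R(4,2)≠ R(3,2)–R(3,3)= R(3,2)–R(4,2)= R(3,2)–R(4,3)= R(3,2)–R(4,1)= R(3,3)–R(4,3)= R(3,3)–R(4,4)= R(3,3)–R(4,2)= B(3,5)–B(4,5)= B(3,5)–R(4,4)≠  → 4/12 unlike.
Row 4: R(4,1)–R(4,2)= R(4,2)–R(4,3)= R(4,3)–R(4,4)= R(4,4)–B(4,5)≠  → 1/4 unlike.
Total adjacent occupied pairs: 40; unlike-type pairs: 10.
10/40 reduces to 1/4.

1/4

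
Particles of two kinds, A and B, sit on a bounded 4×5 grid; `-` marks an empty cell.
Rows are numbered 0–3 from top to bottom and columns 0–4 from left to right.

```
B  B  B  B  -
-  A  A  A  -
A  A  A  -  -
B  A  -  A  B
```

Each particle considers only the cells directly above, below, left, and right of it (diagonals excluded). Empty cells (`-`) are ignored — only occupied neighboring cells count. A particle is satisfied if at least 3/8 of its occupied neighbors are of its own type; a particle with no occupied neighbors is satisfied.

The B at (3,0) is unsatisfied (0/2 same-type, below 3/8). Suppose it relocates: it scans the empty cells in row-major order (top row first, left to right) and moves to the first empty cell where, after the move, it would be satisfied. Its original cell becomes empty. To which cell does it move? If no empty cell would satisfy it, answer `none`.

(0,4)

Vacating (3,0). Empty cells in order:
  (0,4): 1/1 same-type → satisfied — stop here.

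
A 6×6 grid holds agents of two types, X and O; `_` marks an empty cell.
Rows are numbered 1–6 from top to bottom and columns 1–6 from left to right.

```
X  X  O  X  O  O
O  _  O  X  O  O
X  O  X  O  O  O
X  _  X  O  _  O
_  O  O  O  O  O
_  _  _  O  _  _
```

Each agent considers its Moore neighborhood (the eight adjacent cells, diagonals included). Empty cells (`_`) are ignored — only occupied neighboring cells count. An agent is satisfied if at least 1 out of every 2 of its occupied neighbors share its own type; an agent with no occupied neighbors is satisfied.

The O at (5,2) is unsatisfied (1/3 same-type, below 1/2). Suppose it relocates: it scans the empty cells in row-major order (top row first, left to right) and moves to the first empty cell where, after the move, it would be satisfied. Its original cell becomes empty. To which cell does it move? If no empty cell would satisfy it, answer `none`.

Vacating (5,2). Empty cells in order:
  (2,2): 4/8 same-type → satisfied — stop here.

(2,2)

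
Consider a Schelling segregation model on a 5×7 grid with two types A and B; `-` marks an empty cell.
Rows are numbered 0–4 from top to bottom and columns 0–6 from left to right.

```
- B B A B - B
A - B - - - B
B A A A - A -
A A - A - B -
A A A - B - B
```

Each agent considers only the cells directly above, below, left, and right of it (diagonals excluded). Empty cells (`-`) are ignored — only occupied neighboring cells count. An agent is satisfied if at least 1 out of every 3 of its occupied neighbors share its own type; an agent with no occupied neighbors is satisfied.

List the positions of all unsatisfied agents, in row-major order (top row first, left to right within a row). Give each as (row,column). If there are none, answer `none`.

(0,3), (0,4), (1,0), (2,0), (2,5), (3,5)

(0,1)B 1/1 ✓
(0,2)B 2/3 ✓
(0,3)A 0/2 ✗
(0,4)B 0/1 ✗
(0,6)B 1/1 ✓
(1,0)A 0/1 ✗
(1,2)B 1/2 ✓
(1,6)B 1/1 ✓
(2,0)B 0/3 ✗
(2,1)A 2/3 ✓
(2,2)A 2/3 ✓
(2,3)A 2/2 ✓
(2,5)A 0/1 ✗
(3,0)A 2/3 ✓
(3,1)A 3/3 ✓
(3,3)A 1/1 ✓
(3,5)B 0/1 ✗
(4,0)A 2/2 ✓
(4,1)A 3/3 ✓
(4,2)A 1/1 ✓
(4,4)B 0/0 ✓
(4,6)B 0/0 ✓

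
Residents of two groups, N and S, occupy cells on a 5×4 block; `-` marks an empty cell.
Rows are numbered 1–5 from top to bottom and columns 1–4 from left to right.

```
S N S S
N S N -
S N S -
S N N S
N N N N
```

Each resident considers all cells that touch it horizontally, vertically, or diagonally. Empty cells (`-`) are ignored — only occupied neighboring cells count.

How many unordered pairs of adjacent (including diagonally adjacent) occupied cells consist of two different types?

23

Scan each occupied cell's neighbors to the right and below (and the two forward diagonals) so each pair is counted once.
Row 1: S(1,1)–N(1,2)≠ S(1,1)–N(2,1)≠ S(1,1)–S(2,2)= N(1,2)–S(1,3)≠ N(1,2)–S(2,2)≠ N(1,2)–N(2,3)= N(1,2)–N(2,1)= S(1,3)–S(1,4)= S(1,3)–N(2,3)≠ S(1,3)–S(2,2)= S(1,4)–N(2,3)≠  → 6/11 unlike.
Row 2: N(2,1)–S(2,2)≠ N(2,1)–S(3,1)≠ N(2,1)–N(3,2)= S(2,2)–N(2,3)≠ S(2,2)–N(3,2)≠ S(2,2)–S(3,3)= S(2,2)–S(3,1)= N(2,3)–S(3,3)≠ N(2,3)–N(3,2)=  → 5/9 unlike.
Row 3: S(3,1)–N(3,2)≠ S(3,1)–S(4,1)= S(3,1)–N(4,2)≠ N(3,2)–S(3,3)≠ N(3,2)–N(4,2)= N(3,2)–N(4,3)= N(3,2)–S(4,1)≠ S(3,3)–N(4,3)≠ S(3,3)–S(4,4)= S(3,3)–N(4,2)≠  → 6/10 unlike.
Row 4: S(4,1)–N(4,2)≠ S(4,1)–N(5,1)≠ S(4,1)–N(5,2)≠ N(4,2)–N(4,3)= N(4,2)–N(5,2)= N(4,2)–N(5,3)= N(4,2)–N(5,1)= N(4,3)–S(4,4)≠ N(4,3)–N(5,3)= N(4,3)–N(5,4)= N(4,3)–N(5,2)= S(4,4)–N(5,4)≠ S(4,4)–N(5,3)≠  → 6/13 unlike.
Row 5: N(5,1)–N(5,2)= N(5,2)–N(5,3)= N(5,3)–N(5,4)=  → 0/3 unlike.
Total adjacent occupied pairs: 46; unlike-type pairs: 23.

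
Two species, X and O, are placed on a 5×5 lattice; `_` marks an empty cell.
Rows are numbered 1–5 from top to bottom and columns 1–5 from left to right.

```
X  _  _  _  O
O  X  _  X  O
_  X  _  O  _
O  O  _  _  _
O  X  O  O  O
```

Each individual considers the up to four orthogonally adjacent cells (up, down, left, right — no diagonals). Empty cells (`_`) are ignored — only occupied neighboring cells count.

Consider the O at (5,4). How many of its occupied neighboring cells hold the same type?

Occupied neighbors of (5,4): (5,3)=O, (5,5)=O.
Same type (O): 2 of 2.

2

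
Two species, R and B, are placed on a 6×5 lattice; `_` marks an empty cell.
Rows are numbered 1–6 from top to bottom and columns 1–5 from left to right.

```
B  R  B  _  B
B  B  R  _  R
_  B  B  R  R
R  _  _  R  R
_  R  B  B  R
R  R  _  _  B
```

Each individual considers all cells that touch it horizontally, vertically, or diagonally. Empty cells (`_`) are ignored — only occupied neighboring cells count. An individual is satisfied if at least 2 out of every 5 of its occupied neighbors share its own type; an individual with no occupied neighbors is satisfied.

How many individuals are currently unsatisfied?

Row 1: (1,1)B 2/3 ok · (1,2)R 1/5 unhappy · (1,3)B 1/3 unhappy · (1,5)B 0/1 unhappy
Row 2: (2,1)B 3/4 ok · (2,2)B 5/7 ok · (2,3)R 2/6 unhappy · (2,5)R 2/3 ok
Row 3: (3,2)B 3/5 ok · (3,3)B 2/5 ok · (3,4)R 5/6 ok · (3,5)R 4/4 ok
Row 4: (4,1)R 1/2 ok · (4,4)R 4/7 ok · (4,5)R 4/5 ok
Row 5: (5,2)R 3/4 ok · (5,3)B 1/4 unhappy · (5,4)B 2/5 ok · (5,5)R 2/4 ok
Row 6: (6,1)R 2/2 ok · (6,2)R 2/3 ok · (6,5)B 1/2 ok
Unsatisfied: (1,2), (1,3), (1,5), (2,3), (5,3) — 5 in total.

5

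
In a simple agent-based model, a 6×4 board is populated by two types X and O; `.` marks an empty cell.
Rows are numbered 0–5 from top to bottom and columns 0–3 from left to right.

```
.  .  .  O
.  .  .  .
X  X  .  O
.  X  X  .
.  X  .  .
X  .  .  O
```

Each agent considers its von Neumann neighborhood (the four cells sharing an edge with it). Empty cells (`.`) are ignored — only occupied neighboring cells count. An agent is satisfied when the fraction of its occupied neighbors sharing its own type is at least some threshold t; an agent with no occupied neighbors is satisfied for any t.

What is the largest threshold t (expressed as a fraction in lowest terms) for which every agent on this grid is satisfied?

1/1

Row 0: (0,3)O — no occupied neighbors
Row 2: (2,0)X 1/1 · (2,1)X 2/2 · (2,3)O — no occupied neighbors
Row 3: (3,1)X 3/3 · (3,2)X 1/1
Row 4: (4,1)X 1/1
Row 5: (5,0)X — no occupied neighbors · (5,3)O — no occupied neighbors
The smallest same-type fraction is 1/1 at (2,0), which reduces to 1/1. Any threshold above that leaves this agent unsatisfied.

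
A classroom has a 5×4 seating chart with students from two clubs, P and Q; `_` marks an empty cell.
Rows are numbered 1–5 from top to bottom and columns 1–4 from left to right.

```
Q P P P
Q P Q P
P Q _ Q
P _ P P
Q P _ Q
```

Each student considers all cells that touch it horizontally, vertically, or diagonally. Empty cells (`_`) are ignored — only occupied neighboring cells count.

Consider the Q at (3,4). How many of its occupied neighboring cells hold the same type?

1

Occupied neighbors of (3,4): (2,3)=Q, (2,4)=P, (4,3)=P, (4,4)=P.
Same type (Q): 1 of 4.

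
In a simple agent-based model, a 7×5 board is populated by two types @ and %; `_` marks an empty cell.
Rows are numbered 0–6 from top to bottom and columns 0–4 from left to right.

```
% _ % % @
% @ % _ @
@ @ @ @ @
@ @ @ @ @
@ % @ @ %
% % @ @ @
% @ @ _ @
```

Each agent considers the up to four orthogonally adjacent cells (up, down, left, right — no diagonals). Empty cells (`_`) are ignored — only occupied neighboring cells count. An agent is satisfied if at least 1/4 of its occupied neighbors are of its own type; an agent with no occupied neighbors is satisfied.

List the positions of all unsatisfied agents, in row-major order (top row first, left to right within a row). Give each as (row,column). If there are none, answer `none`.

Row 0: (0,0)% 1/1 satisfied · (0,2)% 2/2 satisfied · (0,3)% 1/2 satisfied · (0,4)@ 1/2 satisfied
Row 1: (1,0)% 1/3 satisfied · (1,1)@ 1/3 satisfied · (1,2)% 1/3 satisfied · (1,4)@ 2/2 satisfied
Row 2: (2,0)@ 2/3 satisfied · (2,1)@ 4/4 satisfied · (2,2)@ 3/4 satisfied · (2,3)@ 3/3 satisfied · (2,4)@ 3/3 satisfied
Row 3: (3,0)@ 3/3 satisfied · (3,1)@ 3/4 satisfied · (3,2)@ 4/4 satisfied · (3,3)@ 4/4 satisfied · (3,4)@ 2/3 satisfied
Row 4: (4,0)@ 1/3 satisfied · (4,1)% 1/4 satisfied · (4,2)@ 3/4 satisfied · (4,3)@ 3/4 satisfied · (4,4)% 0/3 not
Row 5: (5,0)% 2/3 satisfied · (5,1)% 2/4 satisfied · (5,2)@ 3/4 satisfied · (5,3)@ 3/3 satisfied · (5,4)@ 2/3 satisfied
Row 6: (6,0)% 1/2 satisfied · (6,1)@ 1/3 satisfied · (6,2)@ 2/2 satisfied · (6,4)@ 1/1 satisfied

(4,4)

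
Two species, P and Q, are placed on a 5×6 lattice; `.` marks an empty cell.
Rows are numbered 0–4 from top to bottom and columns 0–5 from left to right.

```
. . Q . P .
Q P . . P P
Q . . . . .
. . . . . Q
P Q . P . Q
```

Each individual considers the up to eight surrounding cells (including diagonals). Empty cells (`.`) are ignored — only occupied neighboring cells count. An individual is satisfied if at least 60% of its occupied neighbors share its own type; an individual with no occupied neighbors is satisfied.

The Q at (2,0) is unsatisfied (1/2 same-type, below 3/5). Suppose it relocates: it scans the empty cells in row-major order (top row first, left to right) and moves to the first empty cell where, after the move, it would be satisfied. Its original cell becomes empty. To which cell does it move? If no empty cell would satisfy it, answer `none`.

(0,1)

Vacating (2,0). Empty cells in order:
  (0,0): 1/2 same-type → still unsatisfied.
  (0,1): 2/3 same-type → satisfied — stop here.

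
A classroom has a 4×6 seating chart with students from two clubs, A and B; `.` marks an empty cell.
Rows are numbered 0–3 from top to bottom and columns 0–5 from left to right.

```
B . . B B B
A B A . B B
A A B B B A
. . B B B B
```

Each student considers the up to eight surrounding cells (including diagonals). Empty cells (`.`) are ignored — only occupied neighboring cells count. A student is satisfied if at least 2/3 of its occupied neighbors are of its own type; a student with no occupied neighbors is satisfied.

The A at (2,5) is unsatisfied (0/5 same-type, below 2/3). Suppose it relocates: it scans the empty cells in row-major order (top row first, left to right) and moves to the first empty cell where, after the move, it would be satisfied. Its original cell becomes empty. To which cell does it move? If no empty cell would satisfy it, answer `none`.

Vacating (2,5). Empty cells in order:
  (0,1): 2/4 same-type → still unsatisfied.
  (0,2): 1/3 same-type → still unsatisfied.
  (1,3): 1/7 same-type → still unsatisfied.
  (3,0): 2/2 same-type → satisfied — stop here.

(3,0)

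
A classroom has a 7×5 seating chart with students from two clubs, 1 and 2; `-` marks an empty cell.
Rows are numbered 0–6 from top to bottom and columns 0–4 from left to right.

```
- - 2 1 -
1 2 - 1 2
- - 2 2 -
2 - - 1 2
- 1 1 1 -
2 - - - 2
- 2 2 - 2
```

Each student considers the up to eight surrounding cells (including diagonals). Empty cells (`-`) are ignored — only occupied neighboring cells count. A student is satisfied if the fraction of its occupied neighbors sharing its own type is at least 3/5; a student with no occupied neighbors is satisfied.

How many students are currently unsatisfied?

Row 0: (0,2)2 1/3 ✗ · (0,3)1 1/3 ✗
Row 1: (1,0)1 0/1 ✗ · (1,1)2 2/3 ✓ · (1,3)1 1/5 ✗ · (1,4)2 1/3 ✗
Row 2: (2,2)2 2/4 ✗ · (2,3)2 3/5 ✓
Row 3: (3,0)2 0/1 ✗ · (3,3)1 2/5 ✗ · (3,4)2 1/3 ✗
Row 4: (4,1)1 1/3 ✗ · (4,2)1 3/3 ✓ · (4,3)1 2/4 ✗
Row 5: (5,0)2 1/2 ✗ · (5,4)2 1/2 ✗
Row 6: (6,1)2 2/2 ✓ · (6,2)2 1/1 ✓ · (6,4)2 1/1 ✓
Unsatisfied: (0,2), (0,3), (1,0), (1,3), (1,4), (2,2), (3,0), (3,3), (3,4), (4,1), (4,3), (5,0), (5,4) — 13 in total.

13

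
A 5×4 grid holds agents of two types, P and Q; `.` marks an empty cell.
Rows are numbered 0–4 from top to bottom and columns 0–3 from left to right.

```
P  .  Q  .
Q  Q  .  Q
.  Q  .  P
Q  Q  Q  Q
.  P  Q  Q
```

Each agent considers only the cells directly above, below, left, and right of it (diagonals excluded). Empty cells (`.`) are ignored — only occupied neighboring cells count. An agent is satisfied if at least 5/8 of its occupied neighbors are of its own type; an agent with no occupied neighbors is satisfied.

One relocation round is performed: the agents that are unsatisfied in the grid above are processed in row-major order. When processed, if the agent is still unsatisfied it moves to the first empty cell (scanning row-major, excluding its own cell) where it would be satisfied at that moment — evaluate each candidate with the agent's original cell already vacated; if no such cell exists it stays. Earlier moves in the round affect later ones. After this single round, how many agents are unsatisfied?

3

Initially unsatisfied (in order): (0,0), (1,0), (1,3), (2,3), (4,1).
  (0,0): no empty cell satisfies it; stays.
  (1,0) → (0,1).
  (1,3) → (0,3).
  (2,3): no empty cell satisfies it; stays.
  (4,1): no empty cell satisfies it; stays.
Resulting grid:
P Q Q Q
. Q . .
. Q . P
Q Q Q Q
. P Q Q
Unsatisfied now: (0,0), (2,3), (4,1).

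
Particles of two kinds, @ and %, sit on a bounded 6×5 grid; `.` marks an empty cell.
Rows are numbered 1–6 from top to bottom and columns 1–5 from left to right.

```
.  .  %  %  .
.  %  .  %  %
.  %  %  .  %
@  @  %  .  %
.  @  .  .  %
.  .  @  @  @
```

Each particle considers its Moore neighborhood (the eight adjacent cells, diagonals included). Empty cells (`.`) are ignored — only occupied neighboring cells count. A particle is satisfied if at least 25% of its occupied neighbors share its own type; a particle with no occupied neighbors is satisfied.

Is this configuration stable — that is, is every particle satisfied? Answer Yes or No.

Row 1: (1,3)% 3/3 ✓ · (1,4)% 3/3 ✓
Row 2: (2,2)% 3/3 ✓ · (2,4)% 5/5 ✓ · (2,5)% 3/3 ✓
Row 3: (3,2)% 3/5 ✓ · (3,3)% 4/5 ✓ · (3,5)% 3/3 ✓
Row 4: (4,1)@ 2/3 ✓ · (4,2)@ 2/5 ✓ · (4,3)% 2/4 ✓ · (4,5)% 2/2 ✓
Row 5: (5,2)@ 3/4 ✓ · (5,5)% 1/3 ✓
Row 6: (6,3)@ 2/2 ✓ · (6,4)@ 2/3 ✓ · (6,5)@ 1/2 ✓
All meet the threshold, so the configuration is stable.

Yes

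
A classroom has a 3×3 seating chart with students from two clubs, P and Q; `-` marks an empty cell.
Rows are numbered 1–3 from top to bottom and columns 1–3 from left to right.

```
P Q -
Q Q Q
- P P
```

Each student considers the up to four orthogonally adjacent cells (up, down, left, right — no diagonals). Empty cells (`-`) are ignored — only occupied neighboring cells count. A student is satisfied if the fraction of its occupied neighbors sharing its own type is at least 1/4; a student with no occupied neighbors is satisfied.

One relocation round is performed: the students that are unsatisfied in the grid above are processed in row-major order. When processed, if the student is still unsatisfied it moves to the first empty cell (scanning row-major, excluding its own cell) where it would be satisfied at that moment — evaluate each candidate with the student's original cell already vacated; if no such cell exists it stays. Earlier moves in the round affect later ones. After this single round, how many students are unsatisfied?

Initially unsatisfied (in order): (1,1).
  (1,1) → (3,1).
Resulting grid:
- Q -
Q Q Q
P P P
All satisfied now.

0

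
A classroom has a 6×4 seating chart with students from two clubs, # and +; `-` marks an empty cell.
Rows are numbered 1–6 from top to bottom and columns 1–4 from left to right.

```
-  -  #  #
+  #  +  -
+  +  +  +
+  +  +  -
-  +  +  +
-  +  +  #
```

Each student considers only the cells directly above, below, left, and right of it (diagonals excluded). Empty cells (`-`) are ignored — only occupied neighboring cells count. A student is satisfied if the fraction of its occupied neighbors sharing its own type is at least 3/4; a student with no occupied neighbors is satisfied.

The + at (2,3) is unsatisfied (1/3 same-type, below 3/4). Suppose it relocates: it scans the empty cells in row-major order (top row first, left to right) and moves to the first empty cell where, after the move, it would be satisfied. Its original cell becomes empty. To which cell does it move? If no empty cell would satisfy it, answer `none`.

(1,1)

Vacating (2,3). Empty cells in order:
  (1,1): 1/1 same-type → satisfied — stop here.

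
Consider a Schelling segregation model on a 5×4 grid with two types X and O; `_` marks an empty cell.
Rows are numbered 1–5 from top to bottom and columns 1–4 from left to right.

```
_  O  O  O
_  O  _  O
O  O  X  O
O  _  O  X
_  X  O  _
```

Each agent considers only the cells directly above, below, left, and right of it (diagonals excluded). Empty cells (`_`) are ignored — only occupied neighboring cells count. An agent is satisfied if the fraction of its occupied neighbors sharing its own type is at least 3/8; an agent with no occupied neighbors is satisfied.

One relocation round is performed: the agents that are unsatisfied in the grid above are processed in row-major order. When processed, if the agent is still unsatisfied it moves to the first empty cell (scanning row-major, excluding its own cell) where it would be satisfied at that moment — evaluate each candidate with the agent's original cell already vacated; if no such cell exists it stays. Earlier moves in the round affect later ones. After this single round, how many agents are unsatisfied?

Initially unsatisfied (in order): (3,3), (3,4), (4,3), (4,4), (5,2).
  (3,3) → (5,1).
  (3,4): now satisfied by earlier moves; stays.
  (4,3): now satisfied by earlier moves; stays.
  (4,4): no empty cell satisfies it; stays.
  (5,2): now satisfied by earlier moves; stays.
Resulting grid:
_ O O O
_ O _ O
O O _ O
O _ O X
X X O _
Unsatisfied now: (4,4).

1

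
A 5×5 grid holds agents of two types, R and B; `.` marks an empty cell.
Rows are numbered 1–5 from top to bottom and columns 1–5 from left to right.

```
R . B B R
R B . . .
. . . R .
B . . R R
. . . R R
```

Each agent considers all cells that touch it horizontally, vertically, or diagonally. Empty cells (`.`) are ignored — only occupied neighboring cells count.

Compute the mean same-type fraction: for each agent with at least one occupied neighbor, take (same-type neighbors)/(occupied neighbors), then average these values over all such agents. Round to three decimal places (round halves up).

0.712

(1,1)R 1/2
(1,3)B 2/2
(1,4)B 1/2
(1,5)R 0/1
(2,1)R 1/2
(2,2)B 1/3
(3,4)R 2/2
(4,1)B — no occupied neighbors
(4,4)R 4/4
(4,5)R 4/4
(5,4)R 3/3
(5,5)R 3/3
Sum over 11 agents: 1/2 + 2/2 + 1/2 + 0/1 + 1/2 + 1/3 + 2/2 + 4/4 + 4/4 + 3/3 + 3/3 = 47/6; mean = 47/6 ÷ 11 = 47/66 = 0.712121… → 0.712.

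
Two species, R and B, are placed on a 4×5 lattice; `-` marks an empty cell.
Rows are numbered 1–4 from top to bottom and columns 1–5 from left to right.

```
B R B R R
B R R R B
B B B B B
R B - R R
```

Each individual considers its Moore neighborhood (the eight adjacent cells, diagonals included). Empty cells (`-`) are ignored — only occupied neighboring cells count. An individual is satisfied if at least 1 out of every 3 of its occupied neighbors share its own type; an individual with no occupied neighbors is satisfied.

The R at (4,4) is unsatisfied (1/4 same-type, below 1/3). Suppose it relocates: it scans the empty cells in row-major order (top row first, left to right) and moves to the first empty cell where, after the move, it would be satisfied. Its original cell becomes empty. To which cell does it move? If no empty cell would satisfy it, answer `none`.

Vacating (4,4). Empty cells in order:
  (4,3): 0/4 same-type → still unsatisfied.

none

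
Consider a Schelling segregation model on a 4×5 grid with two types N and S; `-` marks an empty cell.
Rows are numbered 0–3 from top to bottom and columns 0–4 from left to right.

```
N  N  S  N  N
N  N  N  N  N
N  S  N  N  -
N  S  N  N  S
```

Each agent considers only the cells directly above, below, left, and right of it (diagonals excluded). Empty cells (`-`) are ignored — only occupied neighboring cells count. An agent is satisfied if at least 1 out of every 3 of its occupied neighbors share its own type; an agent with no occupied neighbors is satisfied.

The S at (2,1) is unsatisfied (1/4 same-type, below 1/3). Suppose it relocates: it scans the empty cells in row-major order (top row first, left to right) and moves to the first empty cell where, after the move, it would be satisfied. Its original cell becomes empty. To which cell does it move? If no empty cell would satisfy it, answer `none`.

Vacating (2,1). Empty cells in order:
  (2,4): 1/3 same-type → satisfied — stop here.

(2,4)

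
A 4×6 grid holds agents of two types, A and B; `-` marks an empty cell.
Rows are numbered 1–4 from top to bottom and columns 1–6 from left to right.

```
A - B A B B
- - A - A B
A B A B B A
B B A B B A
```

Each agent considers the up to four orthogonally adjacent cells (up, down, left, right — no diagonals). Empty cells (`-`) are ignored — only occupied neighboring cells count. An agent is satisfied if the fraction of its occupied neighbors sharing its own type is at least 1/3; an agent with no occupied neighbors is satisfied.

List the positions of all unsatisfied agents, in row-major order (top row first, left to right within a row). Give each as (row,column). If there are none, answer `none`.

(1,3), (1,4), (2,5), (3,1)

Row 1: (1,1)A 0/0 satisfied · (1,3)B 0/2 not · (1,4)A 0/2 not · (1,5)B 1/3 satisfied · (1,6)B 2/2 satisfied
Row 2: (2,3)A 1/2 satisfied · (2,5)A 0/3 not · (2,6)B 1/3 satisfied
Row 3: (3,1)A 0/2 not · (3,2)B 1/3 satisfied · (3,3)A 2/4 satisfied · (3,4)B 2/3 satisfied · (3,5)B 2/4 satisfied · (3,6)A 1/3 satisfied
Row 4: (4,1)B 1/2 satisfied · (4,2)B 2/3 satisfied · (4,3)A 1/3 satisfied · (4,4)B 2/3 satisfied · (4,5)B 2/3 satisfied · (4,6)A 1/2 satisfied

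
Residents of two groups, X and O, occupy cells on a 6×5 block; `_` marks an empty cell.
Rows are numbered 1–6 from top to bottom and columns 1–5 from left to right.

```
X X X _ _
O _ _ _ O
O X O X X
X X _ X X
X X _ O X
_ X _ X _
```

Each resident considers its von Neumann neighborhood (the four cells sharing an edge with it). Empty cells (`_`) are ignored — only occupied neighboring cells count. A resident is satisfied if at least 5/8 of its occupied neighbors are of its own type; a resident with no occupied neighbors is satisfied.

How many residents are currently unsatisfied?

Row 1: (1,1)X 1/2 unhappy · (1,2)X 2/2 ok · (1,3)X 1/1 ok
Row 2: (2,1)O 1/2 unhappy · (2,5)O 0/1 unhappy
Row 3: (3,1)O 1/3 unhappy · (3,2)X 1/3 unhappy · (3,3)O 0/2 unhappy · (3,4)X 2/3 ok · (3,5)X 2/3 ok
Row 4: (4,1)X 2/3 ok · (4,2)X 3/3 ok · (4,4)X 2/3 ok · (4,5)X 3/3 ok
Row 5: (5,1)X 2/2 ok · (5,2)X 3/3 ok · (5,4)O 0/3 unhappy · (5,5)X 1/2 unhappy
Row 6: (6,2)X 1/1 ok · (6,4)X 0/1 unhappy
Unsatisfied: (1,1), (2,1), (2,5), (3,1), (3,2), (3,3), (5,4), (5,5), (6,4) — 9 in total.

9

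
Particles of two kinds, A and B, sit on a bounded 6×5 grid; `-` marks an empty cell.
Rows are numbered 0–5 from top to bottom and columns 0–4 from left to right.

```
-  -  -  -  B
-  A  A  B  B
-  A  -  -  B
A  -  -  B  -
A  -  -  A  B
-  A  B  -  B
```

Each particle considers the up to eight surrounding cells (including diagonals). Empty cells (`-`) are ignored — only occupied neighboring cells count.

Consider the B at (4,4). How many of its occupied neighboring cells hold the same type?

2

Occupied neighbors of (4,4): (3,3)=B, (4,3)=A, (5,4)=B.
Same type (B): 2 of 3.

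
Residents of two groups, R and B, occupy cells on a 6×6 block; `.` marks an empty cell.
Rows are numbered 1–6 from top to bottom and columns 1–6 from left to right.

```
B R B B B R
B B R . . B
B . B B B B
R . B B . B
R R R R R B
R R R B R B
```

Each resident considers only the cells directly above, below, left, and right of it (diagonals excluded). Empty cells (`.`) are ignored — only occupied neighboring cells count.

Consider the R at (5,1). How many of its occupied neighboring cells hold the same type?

3

Occupied neighbors of (5,1): (4,1)=R, (6,1)=R, (5,2)=R.
Same type (R): 3 of 3.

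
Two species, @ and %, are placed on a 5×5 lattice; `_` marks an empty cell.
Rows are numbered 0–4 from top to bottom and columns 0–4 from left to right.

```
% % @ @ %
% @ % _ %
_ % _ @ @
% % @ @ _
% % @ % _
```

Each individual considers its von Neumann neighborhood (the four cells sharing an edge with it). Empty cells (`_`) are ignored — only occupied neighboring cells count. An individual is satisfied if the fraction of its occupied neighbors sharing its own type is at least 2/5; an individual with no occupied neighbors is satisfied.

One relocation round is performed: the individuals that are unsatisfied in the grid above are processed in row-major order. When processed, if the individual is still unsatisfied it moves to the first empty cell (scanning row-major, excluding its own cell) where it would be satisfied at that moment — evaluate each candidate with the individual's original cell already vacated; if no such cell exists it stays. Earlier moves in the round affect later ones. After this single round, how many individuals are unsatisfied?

Initially unsatisfied (in order): (0,1), (0,2), (1,1), (1,2), (4,2), (4,3).
  (0,1) → (1,3).
  (0,2): now satisfied by earlier moves; stays.
  (1,1) → (0,1).
  (1,2): now satisfied by earlier moves; stays.
  (4,2) → (2,2).
  (4,3) → (1,1).
Resulting grid:
% @ @ @ %
% % % % %
_ % @ @ @
% % @ @ _
% % _ _ _
Unsatisfied now: (0,1), (0,3).

2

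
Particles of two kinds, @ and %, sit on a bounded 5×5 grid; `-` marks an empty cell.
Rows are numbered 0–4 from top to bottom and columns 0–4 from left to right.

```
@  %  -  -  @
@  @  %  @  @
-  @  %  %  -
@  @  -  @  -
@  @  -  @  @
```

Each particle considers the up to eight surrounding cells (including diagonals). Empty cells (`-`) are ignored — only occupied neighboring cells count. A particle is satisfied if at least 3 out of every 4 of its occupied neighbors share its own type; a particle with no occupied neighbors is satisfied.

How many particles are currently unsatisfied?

(0,0)@ 2/3 unhappy
(0,1)% 1/4 unhappy
(0,4)@ 2/2 ok
(1,0)@ 3/4 ok
(1,1)@ 3/6 unhappy
(1,2)% 3/6 unhappy
(1,3)@ 2/5 unhappy
(1,4)@ 2/3 unhappy
(2,1)@ 4/6 unhappy
(2,2)% 2/7 unhappy
(2,3)% 2/5 unhappy
(3,0)@ 4/4 ok
(3,1)@ 4/5 ok
(3,3)@ 2/4 unhappy
(4,0)@ 3/3 ok
(4,1)@ 3/3 ok
(4,3)@ 2/2 ok
(4,4)@ 2/2 ok
Unsatisfied: (0,0), (0,1), (1,1), (1,2), (1,3), (1,4), (2,1), (2,2), (2,3), (3,3) — 10 in total.

10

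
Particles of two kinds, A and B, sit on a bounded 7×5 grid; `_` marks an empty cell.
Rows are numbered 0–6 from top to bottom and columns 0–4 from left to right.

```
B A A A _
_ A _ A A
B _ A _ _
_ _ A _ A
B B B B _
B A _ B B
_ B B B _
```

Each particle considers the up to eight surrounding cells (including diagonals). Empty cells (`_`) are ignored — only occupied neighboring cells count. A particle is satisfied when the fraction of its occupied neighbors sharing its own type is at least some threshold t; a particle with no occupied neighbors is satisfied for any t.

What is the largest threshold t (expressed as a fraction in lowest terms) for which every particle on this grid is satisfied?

0/1

Row 0: (0,0)B 0/2 · (0,1)A 2/3 · (0,2)A 4/4 · (0,3)A 3/3
Row 1: (1,1)A 3/5 · (1,3)A 4/4 · (1,4)A 2/2
Row 2: (2,0)B 0/1 · (2,2)A 3/3
Row 3: (3,2)A 1/4 · (3,4)A 0/1
Row 4: (4,0)B 2/3 · (4,1)B 3/5 · (4,2)B 3/5 · (4,3)B 3/5
Row 5: (5,0)B 3/4 · (5,1)A 0/6 · (5,3)B 5/5 · (5,4)B 3/3
Row 6: (6,1)B 2/3 · (6,2)B 3/4 · (6,3)B 3/3
The smallest same-type fraction is 0/2 at (0,0), which reduces to 0/1. Any threshold above that leaves this particle unsatisfied.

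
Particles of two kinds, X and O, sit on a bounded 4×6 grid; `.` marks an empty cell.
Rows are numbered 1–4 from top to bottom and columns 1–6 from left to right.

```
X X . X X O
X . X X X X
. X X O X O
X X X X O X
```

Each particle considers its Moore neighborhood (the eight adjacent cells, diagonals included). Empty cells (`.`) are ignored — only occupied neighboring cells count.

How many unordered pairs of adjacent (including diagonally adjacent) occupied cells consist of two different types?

17

Scan each occupied cell's neighbors to the right and below (and the two forward diagonals) so each pair is counted once.
Row 1: X(1,1)–X(1,2)= X(1,1)–X(2,1)= X(1,2)–X(2,3)= X(1,2)–X(2,1)= X(1,4)–X(1,5)= X(1,4)–X(2,4)= X(1,4)–X(2,5)= X(1,4)–X(2,3)= X(1,5)–O(1,6)≠ X(1,5)–X(2,5)= X(1,5)–X(2,6)= X(1,5)–X(2,4)= O(1,6)–X(2,6)≠ O(1,6)–X(2,5)≠  → 3/14 unlike.
Row 2: X(2,1)–X(3,2)= X(2,3)–X(2,4)= X(2,3)–X(3,3)= X(2,3)–O(3,4)≠ X(2,3)–X(3,2)= X(2,4)–X(2,5)= X(2,4)–O(3,4)≠ X(2,4)–X(3,5)= X(2,4)–X(3,3)= X(2,5)–X(2,6)= X(2,5)–X(3,5)= X(2,5)–O(3,6)≠ X(2,5)–O(3,4)≠ X(2,6)–O(3,6)≠ X(2,6)–X(3,5)=  → 5/15 unlike.
Row 3: X(3,2)–X(3,3)= X(3,2)–X(4,2)= X(3,2)–X(4,3)= X(3,2)–X(4,1)= X(3,3)–O(3,4)≠ X(3,3)–X(4,3)= X(3,3)–X(4,4)= X(3,3)–X(4,2)= O(3,4)–X(3,5)≠ O(3,4)–X(4,4)≠ O(3,4)–O(4,5)= O(3,4)–X(4,3)≠ X(3,5)–O(3,6)≠ X(3,5)–O(4,5)≠ X(3,5)–X(4,6)= X(3,5)–X(4,4)= O(3,6)–X(4,6)≠ O(3,6)–O(4,5)=  → 7/18 unlike.
Row 4: X(4,1)–X(4,2)= X(4,2)–X(4,3)= X(4,3)–X(4,4)= X(4,4)–O(4,5)≠ O(4,5)–X(4,6)≠  → 2/5 unlike.
Total adjacent occupied pairs: 52; unlike-type pairs: 17.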